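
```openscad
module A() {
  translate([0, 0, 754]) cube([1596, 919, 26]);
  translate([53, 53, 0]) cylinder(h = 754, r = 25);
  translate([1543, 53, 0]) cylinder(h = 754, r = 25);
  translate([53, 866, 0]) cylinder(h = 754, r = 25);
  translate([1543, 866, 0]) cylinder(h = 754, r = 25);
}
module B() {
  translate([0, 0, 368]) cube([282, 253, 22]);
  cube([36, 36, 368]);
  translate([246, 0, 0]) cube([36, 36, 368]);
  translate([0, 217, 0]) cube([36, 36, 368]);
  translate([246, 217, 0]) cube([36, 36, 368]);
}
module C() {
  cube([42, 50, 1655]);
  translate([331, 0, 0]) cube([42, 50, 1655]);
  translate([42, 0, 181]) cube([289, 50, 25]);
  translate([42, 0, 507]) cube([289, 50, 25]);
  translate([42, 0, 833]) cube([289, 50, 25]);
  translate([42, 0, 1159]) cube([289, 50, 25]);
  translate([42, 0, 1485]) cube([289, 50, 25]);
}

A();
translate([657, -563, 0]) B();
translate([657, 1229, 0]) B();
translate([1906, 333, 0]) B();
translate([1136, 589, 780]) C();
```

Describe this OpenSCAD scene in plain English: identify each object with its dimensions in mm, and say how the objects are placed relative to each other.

A is a table: top 1596 mm (x) × 919 mm (y), 26 mm thick, upper face at z = 780 mm, on four round legs of 50 mm diameter, each leg's bounding box inset 28 mm from the nearest pair of top edges, running from z = 0 to the bottom of the top.

B is a simple wooden stool: a rectangular seat 282 mm (x) by 253 mm (y), 22 mm thick, top face at z = 390 mm, on four square legs, each 36×36 mm in cross-section. The legs rest on z = 0, each flush with a corner of the seat.

C is a wooden ladder with two side rails of 42×50 mm section and 1655 mm height, set 373 mm apart overall. Between them run 5 rectangular rungs (50 mm deep, 25 mm thick), front faces flush with the rails' −y face. The bottom of the first rung is 181 mm above the floor and each subsequent rung is 326 mm higher than the one below.

Three stools sit around the table at the −y, +y, +x sides. The ladder is on top of the table.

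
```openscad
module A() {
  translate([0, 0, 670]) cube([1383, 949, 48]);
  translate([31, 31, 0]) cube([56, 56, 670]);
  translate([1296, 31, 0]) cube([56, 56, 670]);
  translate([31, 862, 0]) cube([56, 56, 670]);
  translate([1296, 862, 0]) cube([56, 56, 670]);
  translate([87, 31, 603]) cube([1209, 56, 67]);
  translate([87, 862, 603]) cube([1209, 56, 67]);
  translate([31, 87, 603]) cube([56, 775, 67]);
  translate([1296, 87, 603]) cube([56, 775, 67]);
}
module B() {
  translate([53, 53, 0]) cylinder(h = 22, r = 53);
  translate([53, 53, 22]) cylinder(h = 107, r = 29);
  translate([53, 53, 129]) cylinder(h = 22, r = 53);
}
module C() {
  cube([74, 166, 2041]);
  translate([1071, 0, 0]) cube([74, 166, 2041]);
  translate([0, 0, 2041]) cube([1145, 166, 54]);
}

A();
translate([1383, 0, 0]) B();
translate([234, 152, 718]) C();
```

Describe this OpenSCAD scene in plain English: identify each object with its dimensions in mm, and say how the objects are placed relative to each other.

A is a rectangular dining table. The top is 1383×949×48 mm with its upper surface at z = 718 mm. It stands on four 56×56 mm square legs, each inset 31 mm from the nearest pair of top edges, running from the floor to the underside of the top. Four apron rails, 56 mm thick and 67 mm tall, run between adjacent legs with their top edges flush with the underside of the top and their outer faces flush with the legs' outer faces.

B is a spool: two coaxial disc flanges of radius 53 mm and thickness 22 mm, joined by a core cylinder of radius 29 mm and height 107 mm. The lower flange rests on z = 0 and the three cylinders share a vertical axis.

C is a door frame. The clear opening is 997 mm wide and 2041 mm high. Two 74 mm wide jambs, 166 mm deep, stand either side of the opening from the floor to the top of the opening. A 54 mm thick head sits across the top of both jambs, spanning the full outside width of the frame.

The spool is against the table's +x side, with their −y faces flush. The door frame is on top of the table.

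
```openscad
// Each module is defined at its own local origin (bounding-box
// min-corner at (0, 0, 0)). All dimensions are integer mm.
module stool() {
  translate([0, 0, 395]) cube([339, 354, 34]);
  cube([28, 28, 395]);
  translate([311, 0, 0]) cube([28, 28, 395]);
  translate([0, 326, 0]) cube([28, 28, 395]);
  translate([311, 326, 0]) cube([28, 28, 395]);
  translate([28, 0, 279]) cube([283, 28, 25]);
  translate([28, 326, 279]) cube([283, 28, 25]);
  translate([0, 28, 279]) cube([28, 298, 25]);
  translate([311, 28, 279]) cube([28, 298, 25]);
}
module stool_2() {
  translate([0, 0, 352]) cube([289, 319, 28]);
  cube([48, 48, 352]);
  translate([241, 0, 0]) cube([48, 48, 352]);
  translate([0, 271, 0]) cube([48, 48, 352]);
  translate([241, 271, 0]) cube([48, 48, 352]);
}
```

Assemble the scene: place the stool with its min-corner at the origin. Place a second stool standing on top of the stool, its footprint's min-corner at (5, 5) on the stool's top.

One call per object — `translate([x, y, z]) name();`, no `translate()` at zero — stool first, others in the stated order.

stool();
translate([5, 5, 429]) stool_2();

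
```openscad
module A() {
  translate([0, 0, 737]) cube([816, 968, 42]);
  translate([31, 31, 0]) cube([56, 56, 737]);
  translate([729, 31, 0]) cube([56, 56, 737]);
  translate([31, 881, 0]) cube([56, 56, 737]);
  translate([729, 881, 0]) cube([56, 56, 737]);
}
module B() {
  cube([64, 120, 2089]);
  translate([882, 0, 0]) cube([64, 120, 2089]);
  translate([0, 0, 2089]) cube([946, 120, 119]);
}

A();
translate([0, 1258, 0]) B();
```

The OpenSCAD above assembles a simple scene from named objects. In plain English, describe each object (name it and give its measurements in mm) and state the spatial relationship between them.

A is a rectangular dining table. The top is 816×968×42 mm with its upper surface at z = 779 mm. It stands on four 56×56 mm square legs, each inset 31 mm from the nearest pair of top edges, running from the floor to the underside of the top.

B is a door frame. The clear opening is 818 mm wide and 2089 mm high. Two 64 mm wide jambs, 120 mm deep, stand either side of the opening from the floor to the top of the opening. A 119 mm thick head sits across the top of both jambs, spanning the full outside width of the frame.

The door frame is on the floor beside the table on its +y side.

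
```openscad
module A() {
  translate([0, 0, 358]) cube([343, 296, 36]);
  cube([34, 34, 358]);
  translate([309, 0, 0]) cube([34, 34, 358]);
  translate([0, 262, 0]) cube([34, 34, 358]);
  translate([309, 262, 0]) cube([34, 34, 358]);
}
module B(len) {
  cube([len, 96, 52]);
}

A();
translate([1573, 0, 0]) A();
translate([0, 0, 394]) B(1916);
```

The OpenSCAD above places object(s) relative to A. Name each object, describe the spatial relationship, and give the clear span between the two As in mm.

Second stool starts at x = 1573; first ends at x = 343; clear span = 1573 − 343 = 1230 mm.

A is a stool. B is a beam. A beam spans the tops of two stools. The clear span between the two stools is 1230 mm.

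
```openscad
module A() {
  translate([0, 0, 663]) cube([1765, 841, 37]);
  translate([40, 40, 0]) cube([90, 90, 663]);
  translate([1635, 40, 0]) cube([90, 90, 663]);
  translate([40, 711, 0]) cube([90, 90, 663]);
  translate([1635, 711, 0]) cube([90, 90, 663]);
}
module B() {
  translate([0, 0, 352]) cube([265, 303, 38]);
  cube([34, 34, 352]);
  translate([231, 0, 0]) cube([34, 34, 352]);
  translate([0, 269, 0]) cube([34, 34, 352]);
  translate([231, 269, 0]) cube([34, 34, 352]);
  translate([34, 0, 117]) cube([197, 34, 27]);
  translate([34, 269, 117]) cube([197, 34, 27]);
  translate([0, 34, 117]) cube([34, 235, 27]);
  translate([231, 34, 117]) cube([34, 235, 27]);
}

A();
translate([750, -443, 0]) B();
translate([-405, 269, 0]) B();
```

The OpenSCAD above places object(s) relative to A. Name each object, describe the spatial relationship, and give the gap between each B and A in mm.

Each stool's nearest face is 140 mm from the table's bounding box.

A is a table. B is a stool. Two stools sit around the table at the −y, −x sides. The gap between each stool and the table is 140 mm.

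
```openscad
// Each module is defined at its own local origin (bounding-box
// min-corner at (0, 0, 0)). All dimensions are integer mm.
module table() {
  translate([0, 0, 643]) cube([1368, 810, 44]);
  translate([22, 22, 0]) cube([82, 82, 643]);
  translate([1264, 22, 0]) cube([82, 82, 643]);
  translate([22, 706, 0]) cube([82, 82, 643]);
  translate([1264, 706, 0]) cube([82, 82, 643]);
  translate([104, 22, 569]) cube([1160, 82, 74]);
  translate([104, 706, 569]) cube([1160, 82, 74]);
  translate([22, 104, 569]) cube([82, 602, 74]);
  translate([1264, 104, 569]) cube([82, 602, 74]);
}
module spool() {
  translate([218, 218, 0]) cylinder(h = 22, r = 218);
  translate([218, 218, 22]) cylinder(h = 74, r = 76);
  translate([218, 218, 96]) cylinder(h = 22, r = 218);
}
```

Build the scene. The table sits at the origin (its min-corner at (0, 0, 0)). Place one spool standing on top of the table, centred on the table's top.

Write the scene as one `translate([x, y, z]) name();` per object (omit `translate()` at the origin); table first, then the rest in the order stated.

table();
translate([466, 187, 687]) spool();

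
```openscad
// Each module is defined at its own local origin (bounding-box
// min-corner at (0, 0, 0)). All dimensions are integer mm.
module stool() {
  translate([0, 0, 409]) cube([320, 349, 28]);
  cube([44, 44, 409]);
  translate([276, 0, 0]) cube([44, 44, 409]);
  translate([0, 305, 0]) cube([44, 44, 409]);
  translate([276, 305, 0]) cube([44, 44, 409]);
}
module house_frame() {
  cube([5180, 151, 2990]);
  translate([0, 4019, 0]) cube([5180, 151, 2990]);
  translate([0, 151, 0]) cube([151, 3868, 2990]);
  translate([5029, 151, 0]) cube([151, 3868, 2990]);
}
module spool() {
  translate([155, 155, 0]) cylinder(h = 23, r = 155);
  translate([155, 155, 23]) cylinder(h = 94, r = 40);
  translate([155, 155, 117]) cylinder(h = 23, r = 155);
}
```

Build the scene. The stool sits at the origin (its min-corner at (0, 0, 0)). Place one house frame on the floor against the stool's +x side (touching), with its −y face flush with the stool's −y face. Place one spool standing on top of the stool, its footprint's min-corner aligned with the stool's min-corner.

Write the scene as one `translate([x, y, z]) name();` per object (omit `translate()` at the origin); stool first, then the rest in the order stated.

stool();
translate([320, 0, 0]) house_frame();
translate([0, 0, 437]) spool();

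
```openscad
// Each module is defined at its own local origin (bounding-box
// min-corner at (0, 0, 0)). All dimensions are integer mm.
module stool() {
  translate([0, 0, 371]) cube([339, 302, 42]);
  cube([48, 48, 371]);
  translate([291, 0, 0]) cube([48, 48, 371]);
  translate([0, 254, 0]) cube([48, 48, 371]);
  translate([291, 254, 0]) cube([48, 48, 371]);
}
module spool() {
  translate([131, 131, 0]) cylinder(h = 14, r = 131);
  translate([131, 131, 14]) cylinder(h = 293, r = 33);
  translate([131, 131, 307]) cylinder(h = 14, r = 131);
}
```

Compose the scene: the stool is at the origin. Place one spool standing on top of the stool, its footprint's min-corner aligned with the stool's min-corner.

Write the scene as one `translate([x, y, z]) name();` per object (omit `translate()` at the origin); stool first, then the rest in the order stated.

stool();
translate([0, 0, 413]) spool();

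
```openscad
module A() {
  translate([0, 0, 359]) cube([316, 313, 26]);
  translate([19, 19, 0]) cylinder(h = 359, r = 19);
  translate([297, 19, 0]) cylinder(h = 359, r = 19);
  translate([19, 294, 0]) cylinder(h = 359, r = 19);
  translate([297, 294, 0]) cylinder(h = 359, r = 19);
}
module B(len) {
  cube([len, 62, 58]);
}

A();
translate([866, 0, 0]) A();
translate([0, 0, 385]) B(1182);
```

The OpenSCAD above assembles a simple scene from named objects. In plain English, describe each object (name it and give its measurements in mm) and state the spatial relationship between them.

A is a four-legged stool. The seat is 316×313 mm, 26 mm thick, top at z = 385 mm. It stands on four round legs, each 38 mm in diameter, from z = 0 to the seat underside, each leg's axis is inset half a diameter from the nearest pair of seat edges (so the leg's bounding box is flush with the corner).

B is a rectangular beam 1182 mm long (x), 62 mm deep (y), 58 mm thick (z).

The beam spans the tops of two stools placed 550 mm apart, resting at z = 385 mm.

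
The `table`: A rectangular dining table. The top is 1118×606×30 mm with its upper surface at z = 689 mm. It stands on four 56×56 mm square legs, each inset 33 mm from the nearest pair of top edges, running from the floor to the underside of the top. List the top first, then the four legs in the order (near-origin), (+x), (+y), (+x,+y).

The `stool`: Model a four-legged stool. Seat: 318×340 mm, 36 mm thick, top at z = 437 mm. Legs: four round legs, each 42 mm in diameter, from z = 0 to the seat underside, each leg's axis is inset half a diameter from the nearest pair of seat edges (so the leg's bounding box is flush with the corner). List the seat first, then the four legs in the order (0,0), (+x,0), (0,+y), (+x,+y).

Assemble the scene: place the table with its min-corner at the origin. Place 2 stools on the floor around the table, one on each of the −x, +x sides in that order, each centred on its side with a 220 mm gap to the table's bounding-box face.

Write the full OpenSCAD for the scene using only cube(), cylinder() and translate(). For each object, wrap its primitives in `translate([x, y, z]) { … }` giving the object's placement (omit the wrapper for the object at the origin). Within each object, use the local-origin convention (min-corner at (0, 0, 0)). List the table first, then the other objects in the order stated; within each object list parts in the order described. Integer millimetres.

translate([0, 0, 659]) cube([1118, 606, 30]);
translate([33, 33, 0]) cube([56, 56, 659]);
translate([1029, 33, 0]) cube([56, 56, 659]);
translate([33, 517, 0]) cube([56, 56, 659]);
translate([1029, 517, 0]) cube([56, 56, 659]);
translate([-538, 133, 0]) {
  translate([0, 0, 401]) cube([318, 340, 36]);
  translate([21, 21, 0]) cylinder(h = 401, r = 21);
  translate([297, 21, 0]) cylinder(h = 401, r = 21);
  translate([21, 319, 0]) cylinder(h = 401, r = 21);
  translate([297, 319, 0]) cylinder(h = 401, r = 21);
}
translate([1338, 133, 0]) {
  translate([0, 0, 401]) cube([318, 340, 36]);
  translate([21, 21, 0]) cylinder(h = 401, r = 21);
  translate([297, 21, 0]) cylinder(h = 401, r = 21);
  translate([21, 319, 0]) cylinder(h = 401, r = 21);
  translate([297, 319, 0]) cylinder(h = 401, r = 21);
}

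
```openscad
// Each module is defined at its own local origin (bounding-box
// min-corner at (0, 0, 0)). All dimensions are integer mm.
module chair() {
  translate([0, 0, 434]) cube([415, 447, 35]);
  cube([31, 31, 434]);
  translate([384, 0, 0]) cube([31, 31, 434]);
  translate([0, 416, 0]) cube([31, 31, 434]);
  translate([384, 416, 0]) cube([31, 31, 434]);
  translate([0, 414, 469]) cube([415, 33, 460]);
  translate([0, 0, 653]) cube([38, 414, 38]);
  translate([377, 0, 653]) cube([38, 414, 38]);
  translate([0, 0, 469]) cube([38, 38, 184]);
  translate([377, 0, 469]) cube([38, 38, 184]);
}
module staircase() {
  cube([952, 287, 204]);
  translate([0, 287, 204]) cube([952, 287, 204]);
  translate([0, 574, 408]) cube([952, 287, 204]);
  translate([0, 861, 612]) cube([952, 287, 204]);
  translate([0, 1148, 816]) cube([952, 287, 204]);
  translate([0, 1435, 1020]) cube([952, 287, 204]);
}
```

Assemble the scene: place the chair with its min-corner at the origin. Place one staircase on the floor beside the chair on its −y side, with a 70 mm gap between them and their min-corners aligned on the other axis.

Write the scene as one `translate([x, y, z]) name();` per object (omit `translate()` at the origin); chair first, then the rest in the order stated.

chair();
translate([0, -1792, 0]) staircase();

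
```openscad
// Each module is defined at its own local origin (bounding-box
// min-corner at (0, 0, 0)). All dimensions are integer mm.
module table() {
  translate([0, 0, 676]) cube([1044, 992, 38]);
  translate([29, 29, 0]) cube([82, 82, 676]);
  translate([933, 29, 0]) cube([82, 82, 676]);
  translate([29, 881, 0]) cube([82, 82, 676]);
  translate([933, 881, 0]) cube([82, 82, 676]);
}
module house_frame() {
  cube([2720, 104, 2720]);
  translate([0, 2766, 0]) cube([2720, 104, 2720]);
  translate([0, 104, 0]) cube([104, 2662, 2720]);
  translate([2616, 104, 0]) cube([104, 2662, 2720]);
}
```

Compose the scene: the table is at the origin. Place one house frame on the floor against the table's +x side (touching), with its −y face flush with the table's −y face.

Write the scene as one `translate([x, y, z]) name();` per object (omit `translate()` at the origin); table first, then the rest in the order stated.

table();
translate([1044, 0, 0]) house_frame();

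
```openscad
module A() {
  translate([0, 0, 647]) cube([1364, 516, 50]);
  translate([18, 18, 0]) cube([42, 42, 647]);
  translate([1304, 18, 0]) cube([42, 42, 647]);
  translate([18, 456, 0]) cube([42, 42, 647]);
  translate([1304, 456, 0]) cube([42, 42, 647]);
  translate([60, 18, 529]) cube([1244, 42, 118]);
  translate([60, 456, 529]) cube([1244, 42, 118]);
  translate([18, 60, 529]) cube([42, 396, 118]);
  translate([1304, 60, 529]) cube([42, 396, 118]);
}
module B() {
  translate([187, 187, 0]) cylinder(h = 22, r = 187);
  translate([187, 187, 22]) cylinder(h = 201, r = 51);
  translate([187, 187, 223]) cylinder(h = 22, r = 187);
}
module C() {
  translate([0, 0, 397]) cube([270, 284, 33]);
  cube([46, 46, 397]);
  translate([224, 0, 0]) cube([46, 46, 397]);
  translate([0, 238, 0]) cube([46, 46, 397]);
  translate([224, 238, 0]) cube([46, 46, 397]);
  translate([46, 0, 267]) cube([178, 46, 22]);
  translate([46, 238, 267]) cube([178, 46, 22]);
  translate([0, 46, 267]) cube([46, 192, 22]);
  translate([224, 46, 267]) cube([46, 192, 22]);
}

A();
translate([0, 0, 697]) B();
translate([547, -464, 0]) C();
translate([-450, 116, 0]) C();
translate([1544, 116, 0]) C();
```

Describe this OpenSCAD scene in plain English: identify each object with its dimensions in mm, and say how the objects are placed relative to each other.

A is a table: top 1364 mm (x) × 516 mm (y), 50 mm thick, upper face at z = 697 mm, on four 42×42 mm square legs, each inset 18 mm from the nearest pair of top edges, running from z = 0 to the bottom of the top. Four apron rails, 42 mm thick and 118 mm tall, run between adjacent legs with their top edges flush with the underside of the top and their outer faces flush with the legs' outer faces.

B is a spool: two coaxial disc flanges of radius 187 mm and thickness 22 mm, joined by a core cylinder of radius 51 mm and height 201 mm. The lower flange rests on z = 0 and the three cylinders share a vertical axis.

C is a four-legged stool. The seat is 270×284 mm, 33 mm thick, top at z = 430 mm. It stands on four square legs, each 46×46 mm in cross-section, from z = 0 to the seat underside, each flush with a corner of the seat. Four stretchers, 46 mm wide and 22 mm tall, connect adjacent legs with their undersides at z = 267 mm, each running between the inner faces of the legs it joins and aligned with the legs' outer faces on the other axis.

The spool is on top of the table. Three stools sit around the table at the −y, −x, +x sides.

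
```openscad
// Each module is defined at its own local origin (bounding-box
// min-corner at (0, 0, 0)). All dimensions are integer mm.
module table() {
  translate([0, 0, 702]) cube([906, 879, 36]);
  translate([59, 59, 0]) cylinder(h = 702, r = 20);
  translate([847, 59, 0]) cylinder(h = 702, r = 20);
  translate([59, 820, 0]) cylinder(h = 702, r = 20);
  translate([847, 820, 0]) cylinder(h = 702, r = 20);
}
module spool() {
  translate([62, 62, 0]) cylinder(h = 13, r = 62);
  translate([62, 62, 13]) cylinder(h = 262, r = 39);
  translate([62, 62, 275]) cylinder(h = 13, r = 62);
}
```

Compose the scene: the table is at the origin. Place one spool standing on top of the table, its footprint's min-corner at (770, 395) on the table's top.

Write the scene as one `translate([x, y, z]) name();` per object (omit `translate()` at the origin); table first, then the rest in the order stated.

table();
translate([770, 395, 738]) spool();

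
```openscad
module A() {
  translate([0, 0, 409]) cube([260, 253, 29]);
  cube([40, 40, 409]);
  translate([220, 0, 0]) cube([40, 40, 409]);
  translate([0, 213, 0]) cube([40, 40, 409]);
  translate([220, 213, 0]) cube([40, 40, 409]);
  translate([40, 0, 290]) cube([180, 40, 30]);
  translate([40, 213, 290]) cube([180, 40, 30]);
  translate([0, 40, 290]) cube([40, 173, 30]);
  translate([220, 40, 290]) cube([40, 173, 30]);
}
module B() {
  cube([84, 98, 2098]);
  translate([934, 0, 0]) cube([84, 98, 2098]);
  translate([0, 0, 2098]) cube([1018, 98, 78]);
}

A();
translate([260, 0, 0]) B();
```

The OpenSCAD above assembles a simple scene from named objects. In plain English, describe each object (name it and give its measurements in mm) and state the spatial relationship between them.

A is a four-legged stool. The seat is 260×253 mm, 29 mm thick, top at z = 438 mm. It stands on four square legs, each 40×40 mm in cross-section, from z = 0 to the seat underside, each flush with a corner of the seat. Four stretchers, 40 mm wide and 30 mm tall, connect adjacent legs with their undersides at z = 290 mm, each running between the inner faces of the legs it joins and aligned with the legs' outer faces on the other axis.

B is a door frame. The clear opening is 850 mm wide and 2098 mm high. Two 84 mm wide jambs, 98 mm deep, stand either side of the opening from the floor to the top of the opening. A 78 mm thick head sits across the top of both jambs, spanning the full outside width of the frame.

The door frame is against the stool's +x side, with their −y faces flush.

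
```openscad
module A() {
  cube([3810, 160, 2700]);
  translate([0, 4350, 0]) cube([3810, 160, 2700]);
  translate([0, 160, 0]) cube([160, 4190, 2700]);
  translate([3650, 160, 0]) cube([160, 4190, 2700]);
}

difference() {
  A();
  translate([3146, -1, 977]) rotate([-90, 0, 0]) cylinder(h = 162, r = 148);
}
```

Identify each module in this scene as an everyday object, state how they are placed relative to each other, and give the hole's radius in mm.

A is a house frame. The house frame has a circular hole through its front wall. The hole's radius is 148 mm.

The subtracted cylinder has r = 148 mm.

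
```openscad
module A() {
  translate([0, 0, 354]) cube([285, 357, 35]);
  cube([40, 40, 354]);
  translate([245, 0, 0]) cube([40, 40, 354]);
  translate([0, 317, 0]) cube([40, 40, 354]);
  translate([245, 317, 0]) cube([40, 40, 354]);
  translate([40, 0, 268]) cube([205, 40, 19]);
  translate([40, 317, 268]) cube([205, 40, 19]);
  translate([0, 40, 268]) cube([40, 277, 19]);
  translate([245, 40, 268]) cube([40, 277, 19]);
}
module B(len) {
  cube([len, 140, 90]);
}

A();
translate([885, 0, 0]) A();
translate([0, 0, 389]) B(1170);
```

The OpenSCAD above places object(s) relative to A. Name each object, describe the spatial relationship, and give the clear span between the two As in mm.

Second stool starts at x = 885; first ends at x = 285; clear span = 885 − 285 = 600 mm.

A is a stool. B is a beam. A beam spans the tops of two stools. The clear span between the two stools is 600 mm.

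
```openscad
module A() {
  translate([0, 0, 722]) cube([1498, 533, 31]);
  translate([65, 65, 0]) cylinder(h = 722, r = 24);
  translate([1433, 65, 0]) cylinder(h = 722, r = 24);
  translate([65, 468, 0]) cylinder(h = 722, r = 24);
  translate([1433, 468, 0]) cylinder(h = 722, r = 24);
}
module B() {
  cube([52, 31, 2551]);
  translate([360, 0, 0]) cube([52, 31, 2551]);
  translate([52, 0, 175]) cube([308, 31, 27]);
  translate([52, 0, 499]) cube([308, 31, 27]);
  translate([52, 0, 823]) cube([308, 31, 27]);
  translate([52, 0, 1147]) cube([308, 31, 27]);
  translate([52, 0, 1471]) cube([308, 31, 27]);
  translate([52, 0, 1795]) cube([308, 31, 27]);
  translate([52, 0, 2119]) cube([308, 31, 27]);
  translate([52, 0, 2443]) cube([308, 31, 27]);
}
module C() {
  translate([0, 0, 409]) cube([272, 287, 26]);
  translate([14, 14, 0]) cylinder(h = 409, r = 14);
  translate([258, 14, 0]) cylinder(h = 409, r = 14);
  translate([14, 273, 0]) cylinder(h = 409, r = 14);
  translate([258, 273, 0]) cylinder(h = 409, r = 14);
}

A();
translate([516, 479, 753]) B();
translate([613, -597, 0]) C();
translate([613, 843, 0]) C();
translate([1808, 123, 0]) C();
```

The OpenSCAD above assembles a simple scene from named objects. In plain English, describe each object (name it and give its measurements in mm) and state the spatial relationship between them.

A is a rectangular dining table. The top is 1498×533×31 mm with its upper surface at z = 753 mm. It stands on four round legs of 48 mm diameter, each leg's bounding box inset 41 mm from the nearest pair of top edges, running from the floor to the underside of the top.

B is a straight ladder. Two 52×31 mm vertical rails, 2551 mm tall, stand 412 mm apart (outside-to-outside) with their front faces coplanar on the −y side. 8 rungs, each 31 mm deep and 27 mm tall, span between the inner faces of the rails, front faces flush with the rails. The lowest rung's underside is at z = 175 mm and rungs are spaced 324 mm apart (underside to underside).

C is a four-legged stool. The seat is a 272×287×26 mm slab whose top surface is at z = 435 mm; four round legs, each 28 mm in diameter, run from the floor (z = 0) to the underside of the seat, each leg's axis is inset half a diameter from the nearest pair of seat edges (so the leg's bounding box is flush with the corner).

The ladder is on top of the table. Three stools sit around the table at the −y, +y, +x sides.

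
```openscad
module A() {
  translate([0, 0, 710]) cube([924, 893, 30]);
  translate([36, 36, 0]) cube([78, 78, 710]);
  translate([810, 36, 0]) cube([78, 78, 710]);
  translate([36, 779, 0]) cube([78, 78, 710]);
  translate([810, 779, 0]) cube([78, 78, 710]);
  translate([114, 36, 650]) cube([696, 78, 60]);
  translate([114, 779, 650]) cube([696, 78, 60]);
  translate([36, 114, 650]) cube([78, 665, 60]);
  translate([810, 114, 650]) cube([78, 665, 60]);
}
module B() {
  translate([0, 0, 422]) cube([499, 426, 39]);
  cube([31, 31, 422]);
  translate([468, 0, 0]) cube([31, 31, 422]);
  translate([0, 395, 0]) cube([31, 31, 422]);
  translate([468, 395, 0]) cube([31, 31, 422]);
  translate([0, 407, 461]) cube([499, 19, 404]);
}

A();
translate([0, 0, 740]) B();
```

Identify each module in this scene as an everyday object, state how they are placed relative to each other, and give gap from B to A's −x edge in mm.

The chair's min-x is at 0; the table's min-x is 0; gap = 0 mm.

A is a table. B is a chair. The chair is on top of the table. The gap from the chair to the table's −x edge is 0 mm.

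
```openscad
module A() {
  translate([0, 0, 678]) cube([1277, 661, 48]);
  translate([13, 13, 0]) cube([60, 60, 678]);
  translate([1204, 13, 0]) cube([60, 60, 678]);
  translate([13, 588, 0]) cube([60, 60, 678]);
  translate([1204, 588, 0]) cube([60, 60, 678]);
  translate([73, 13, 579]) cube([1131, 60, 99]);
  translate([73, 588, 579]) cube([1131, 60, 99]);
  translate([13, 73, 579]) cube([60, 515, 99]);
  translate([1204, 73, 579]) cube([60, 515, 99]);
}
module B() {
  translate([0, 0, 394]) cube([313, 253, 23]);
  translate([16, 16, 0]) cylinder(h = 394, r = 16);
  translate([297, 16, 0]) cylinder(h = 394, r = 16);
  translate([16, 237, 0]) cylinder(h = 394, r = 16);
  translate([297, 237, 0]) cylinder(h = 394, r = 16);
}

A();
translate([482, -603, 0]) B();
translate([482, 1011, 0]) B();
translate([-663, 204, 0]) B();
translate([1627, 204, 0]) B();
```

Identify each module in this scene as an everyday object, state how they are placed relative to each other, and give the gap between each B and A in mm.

A is a table. B is a stool. Four stools sit around the table at the −y, +y, −x, +x sides. The gap between each stool and the table is 350 mm.

Each stool's nearest face is 350 mm from the table's bounding box.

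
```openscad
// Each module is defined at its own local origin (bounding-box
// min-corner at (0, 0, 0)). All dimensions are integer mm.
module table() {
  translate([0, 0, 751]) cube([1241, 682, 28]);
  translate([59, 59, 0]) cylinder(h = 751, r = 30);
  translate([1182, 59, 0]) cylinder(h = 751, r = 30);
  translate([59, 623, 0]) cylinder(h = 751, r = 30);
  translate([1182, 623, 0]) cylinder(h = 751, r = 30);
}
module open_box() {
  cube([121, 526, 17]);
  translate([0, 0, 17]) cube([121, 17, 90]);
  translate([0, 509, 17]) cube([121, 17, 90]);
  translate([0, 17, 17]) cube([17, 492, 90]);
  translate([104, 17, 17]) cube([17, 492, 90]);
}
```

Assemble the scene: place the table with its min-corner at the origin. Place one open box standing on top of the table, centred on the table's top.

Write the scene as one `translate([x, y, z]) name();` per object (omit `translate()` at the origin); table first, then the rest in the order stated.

table();
translate([560, 78, 779]) open_box();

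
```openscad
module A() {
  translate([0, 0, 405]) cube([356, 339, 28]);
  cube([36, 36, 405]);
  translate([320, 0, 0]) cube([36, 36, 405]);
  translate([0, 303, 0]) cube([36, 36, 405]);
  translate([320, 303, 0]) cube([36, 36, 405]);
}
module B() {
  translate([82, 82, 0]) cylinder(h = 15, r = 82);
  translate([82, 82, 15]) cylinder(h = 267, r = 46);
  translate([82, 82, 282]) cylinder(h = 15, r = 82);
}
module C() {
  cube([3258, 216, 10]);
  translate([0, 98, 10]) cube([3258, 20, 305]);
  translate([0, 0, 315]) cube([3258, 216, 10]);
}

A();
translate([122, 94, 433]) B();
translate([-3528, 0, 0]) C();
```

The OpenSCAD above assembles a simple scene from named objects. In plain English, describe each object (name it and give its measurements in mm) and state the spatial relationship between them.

A is a four-legged stool. The seat is a 356×339×28 mm slab whose top surface is at z = 433 mm; four square legs, each 36×36 mm in cross-section, run from the floor (z = 0) to the underside of the seat, each flush with a corner of the seat.

B is a spool: two coaxial disc flanges of radius 82 mm and thickness 15 mm, joined by a core cylinder of radius 46 mm and height 267 mm. The lower flange rests on z = 0 and the three cylinders share a vertical axis.

C is an I-beam lying along x, 3258 mm long. Overall section height 325 mm. Two flanges 216 mm wide (y) and 10 mm thick, one on the floor and one at the top; a web 20 mm thick runs between them, centred on the flange width.

The spool is on top of the stool. The I-beam is on the floor beside the stool on its −x side.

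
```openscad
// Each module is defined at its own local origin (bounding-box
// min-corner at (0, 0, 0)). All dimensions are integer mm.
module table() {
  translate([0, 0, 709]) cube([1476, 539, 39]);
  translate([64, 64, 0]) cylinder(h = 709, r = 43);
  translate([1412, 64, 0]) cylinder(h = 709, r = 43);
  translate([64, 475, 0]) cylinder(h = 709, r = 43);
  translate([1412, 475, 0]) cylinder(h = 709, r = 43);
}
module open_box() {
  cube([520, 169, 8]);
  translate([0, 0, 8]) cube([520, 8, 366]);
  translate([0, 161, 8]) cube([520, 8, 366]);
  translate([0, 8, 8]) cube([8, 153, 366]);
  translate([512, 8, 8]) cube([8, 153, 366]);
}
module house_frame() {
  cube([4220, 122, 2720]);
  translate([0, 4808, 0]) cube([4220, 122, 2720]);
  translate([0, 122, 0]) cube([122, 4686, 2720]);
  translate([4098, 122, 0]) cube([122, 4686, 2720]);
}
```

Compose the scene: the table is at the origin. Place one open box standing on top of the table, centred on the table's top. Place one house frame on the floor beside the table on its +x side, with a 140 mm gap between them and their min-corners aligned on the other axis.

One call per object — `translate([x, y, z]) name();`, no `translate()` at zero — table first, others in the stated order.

table();
translate([478, 185, 748]) open_box();
translate([1616, 0, 0]) house_frame();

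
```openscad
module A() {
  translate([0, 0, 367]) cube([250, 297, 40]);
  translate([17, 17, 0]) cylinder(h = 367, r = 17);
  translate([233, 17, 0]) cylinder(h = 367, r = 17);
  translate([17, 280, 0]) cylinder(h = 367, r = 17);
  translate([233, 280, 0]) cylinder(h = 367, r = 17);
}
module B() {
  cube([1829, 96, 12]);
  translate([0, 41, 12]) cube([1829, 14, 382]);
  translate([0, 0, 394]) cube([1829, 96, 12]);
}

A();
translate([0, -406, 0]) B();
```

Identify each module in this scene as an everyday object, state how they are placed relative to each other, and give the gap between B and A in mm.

The I-beam's nearest face is 310 mm from the stool's −y face.

A is a stool. B is an I-beam. The I-beam is on the floor beside the stool on its −y side. The gap between the I-beam and the stool is 310 mm.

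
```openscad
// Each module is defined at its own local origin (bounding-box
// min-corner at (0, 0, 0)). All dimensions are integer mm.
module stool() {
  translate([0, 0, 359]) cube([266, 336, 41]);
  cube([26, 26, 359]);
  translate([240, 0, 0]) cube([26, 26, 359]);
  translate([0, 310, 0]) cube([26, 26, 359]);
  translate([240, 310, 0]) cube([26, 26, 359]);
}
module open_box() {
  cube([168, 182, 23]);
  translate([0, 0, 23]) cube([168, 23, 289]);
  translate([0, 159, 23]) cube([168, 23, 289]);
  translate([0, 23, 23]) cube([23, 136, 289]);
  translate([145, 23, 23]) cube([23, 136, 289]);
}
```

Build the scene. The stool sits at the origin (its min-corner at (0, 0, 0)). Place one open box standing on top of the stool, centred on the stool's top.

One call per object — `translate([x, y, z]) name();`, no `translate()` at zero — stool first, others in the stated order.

stool();
translate([49, 77, 400]) open_box();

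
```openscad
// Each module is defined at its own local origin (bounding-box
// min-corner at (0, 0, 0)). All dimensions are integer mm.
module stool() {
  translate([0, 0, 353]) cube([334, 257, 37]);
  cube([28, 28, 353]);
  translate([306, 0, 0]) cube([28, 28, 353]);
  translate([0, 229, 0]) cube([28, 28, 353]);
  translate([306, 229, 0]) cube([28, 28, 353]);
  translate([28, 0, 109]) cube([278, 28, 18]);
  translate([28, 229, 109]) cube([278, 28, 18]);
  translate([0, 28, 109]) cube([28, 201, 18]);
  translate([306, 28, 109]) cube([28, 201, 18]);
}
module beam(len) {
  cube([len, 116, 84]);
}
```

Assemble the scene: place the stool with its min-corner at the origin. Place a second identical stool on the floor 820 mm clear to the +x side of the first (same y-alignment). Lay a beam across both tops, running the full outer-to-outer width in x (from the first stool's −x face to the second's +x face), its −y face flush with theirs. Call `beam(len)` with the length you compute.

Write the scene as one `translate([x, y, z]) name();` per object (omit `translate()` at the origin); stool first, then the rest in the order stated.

stool();
translate([1154, 0, 0]) stool();
translate([0, 0, 390]) beam(1488);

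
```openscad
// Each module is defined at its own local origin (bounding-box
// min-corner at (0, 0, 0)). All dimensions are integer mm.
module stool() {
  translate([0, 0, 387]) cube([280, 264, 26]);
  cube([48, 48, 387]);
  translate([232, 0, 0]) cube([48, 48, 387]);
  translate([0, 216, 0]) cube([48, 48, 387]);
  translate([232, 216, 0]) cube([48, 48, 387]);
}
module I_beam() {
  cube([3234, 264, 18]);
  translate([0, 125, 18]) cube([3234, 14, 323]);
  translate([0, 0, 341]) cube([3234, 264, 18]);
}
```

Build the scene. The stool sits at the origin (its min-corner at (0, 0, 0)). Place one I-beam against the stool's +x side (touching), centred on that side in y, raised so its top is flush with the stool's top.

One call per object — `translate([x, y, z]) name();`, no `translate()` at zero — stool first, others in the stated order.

stool();
translate([280, 0, 54]) I_beam();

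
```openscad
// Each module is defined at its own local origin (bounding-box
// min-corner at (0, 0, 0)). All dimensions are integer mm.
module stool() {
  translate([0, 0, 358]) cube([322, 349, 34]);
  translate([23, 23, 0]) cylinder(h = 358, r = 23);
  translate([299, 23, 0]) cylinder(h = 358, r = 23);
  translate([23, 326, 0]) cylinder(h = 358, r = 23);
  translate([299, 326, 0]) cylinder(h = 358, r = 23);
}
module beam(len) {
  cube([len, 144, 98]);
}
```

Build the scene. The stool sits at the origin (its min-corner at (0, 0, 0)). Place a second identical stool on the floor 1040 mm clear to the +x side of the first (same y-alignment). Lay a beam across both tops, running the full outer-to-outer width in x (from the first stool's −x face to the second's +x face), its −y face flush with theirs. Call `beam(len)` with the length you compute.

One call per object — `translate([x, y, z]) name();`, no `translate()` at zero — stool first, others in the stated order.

stool();
translate([1362, 0, 0]) stool();
translate([0, 0, 392]) beam(1684);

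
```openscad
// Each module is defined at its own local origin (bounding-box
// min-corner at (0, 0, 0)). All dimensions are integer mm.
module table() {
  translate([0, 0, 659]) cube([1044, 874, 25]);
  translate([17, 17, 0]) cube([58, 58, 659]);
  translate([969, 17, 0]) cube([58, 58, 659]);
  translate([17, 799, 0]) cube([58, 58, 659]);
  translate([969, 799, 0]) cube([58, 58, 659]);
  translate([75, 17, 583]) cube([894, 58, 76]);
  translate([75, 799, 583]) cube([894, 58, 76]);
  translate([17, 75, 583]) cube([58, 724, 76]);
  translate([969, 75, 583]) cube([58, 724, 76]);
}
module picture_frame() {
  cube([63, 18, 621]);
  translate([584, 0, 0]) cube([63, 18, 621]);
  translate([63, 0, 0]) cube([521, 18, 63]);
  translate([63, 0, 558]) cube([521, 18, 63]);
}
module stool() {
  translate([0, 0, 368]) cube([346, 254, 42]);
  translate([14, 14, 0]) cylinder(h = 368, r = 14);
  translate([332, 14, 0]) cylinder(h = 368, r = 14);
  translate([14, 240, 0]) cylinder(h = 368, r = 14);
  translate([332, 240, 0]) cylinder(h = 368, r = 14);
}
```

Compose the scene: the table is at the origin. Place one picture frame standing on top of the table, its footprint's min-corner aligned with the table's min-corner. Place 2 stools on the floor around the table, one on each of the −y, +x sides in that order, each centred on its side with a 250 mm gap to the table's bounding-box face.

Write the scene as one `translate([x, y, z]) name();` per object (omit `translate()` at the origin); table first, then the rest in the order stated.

table();
translate([0, 0, 684]) picture_frame();
translate([349, -504, 0]) stool();
translate([1294, 310, 0]) stool();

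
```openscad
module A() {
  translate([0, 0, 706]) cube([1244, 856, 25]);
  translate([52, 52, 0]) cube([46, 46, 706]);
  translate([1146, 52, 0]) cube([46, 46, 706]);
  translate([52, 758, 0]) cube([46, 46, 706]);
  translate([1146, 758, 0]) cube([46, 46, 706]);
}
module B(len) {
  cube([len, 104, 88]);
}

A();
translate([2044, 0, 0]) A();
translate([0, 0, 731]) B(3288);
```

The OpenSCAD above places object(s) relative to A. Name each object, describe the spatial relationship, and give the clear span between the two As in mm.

A is a table. B is a beam. A beam spans the tops of two tables. The clear span between the two tables is 800 mm.

Second table starts at x = 2044; first ends at x = 1244; clear span = 2044 − 1244 = 800 mm.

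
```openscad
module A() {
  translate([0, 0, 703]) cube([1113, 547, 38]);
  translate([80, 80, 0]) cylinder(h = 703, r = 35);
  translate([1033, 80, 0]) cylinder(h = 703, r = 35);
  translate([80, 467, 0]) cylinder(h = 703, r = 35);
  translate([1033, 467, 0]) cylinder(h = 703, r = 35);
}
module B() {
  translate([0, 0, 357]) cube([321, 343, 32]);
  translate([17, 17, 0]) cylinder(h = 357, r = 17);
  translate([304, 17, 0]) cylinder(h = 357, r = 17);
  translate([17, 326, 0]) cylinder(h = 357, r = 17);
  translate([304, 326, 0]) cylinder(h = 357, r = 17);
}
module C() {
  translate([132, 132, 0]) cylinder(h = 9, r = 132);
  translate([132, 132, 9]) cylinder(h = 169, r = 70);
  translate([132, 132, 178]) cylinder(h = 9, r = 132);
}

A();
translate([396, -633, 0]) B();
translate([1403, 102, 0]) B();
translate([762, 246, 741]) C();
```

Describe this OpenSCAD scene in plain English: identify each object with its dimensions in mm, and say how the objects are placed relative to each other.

A is a table with a 1113×547 mm rectangular top, 38 mm thick, top surface at z = 741 mm, supported by four round legs of 70 mm diameter, each leg's bounding box inset 45 mm from the nearest pair of top edges, running from the floor.

B is a four-legged stool. The seat is a 321×343×32 mm slab whose top surface is at z = 389 mm; four round legs, each 34 mm in diameter, run from the floor (z = 0) to the underside of the seat, each leg's axis is inset half a diameter from the nearest pair of seat edges (so the leg's bounding box is flush with the corner).

C is a spool: two coaxial disc flanges of radius 132 mm and thickness 9 mm, joined by a core cylinder of radius 70 mm and height 169 mm. The lower flange rests on z = 0 and the three cylinders share a vertical axis.

Two stools sit around the table at the −y, +x sides. The spool is on top of the table.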